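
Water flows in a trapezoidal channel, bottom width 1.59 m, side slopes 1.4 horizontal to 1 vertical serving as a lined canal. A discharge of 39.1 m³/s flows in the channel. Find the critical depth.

y_c = 2.26 m

At critical depth, Q² T / (g A³) = 1, i.e. A³/T = Q²/g = 39.1²/9.81 = 155.8.
At y = 2.76 m: A³/T = 366.1 — too large.
At y = 2.02 m: A³/T = 98.09 — too small.
At y = 2.26 m: A³/T = 156.6 — ≈ 155.8.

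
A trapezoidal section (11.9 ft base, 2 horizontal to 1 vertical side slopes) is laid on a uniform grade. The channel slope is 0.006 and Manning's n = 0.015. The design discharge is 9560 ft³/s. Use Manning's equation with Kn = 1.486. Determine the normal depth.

Manning's equation rearranged: A R^(2/3) = nQ / (1.486·√S) = 0.015 × 9560 / (1.486 × √0.006) = 1246.
At y = 9.31 ft: A R^(2/3) = 864.6 — too small.
At y = 12.9 ft: A R^(2/3) = 1778 — too large.
At y = 11 ft: A R^(2/3) = 1245 — matches.

y_n = 11 ft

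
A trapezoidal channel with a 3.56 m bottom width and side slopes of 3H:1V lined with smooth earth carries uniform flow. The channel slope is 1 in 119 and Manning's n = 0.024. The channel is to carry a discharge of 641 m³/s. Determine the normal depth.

Manning's equation rearranged: A R^(2/3) = nQ / (1·√S) = 0.024 × 641 / (√0.008403) = 167.8.
At y = 6.22 m: A R^(2/3) = 301.5 — high.
At y = 3.76 m: A R^(2/3) = 89.78 — low.
At y = 4.89 m: A R^(2/3) = 167.9 — close enough.

y_n = 4.89 m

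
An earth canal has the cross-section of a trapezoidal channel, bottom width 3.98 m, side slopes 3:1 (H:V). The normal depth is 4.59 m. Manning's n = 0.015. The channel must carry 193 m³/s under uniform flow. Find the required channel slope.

S = 0.000379

With bottom width b = 3.98 m and side slope z = 3: A = (b + zy)y = (3.98 + 3×4.59)×4.59 = 81.47 m²; P = b + 2y√(1+z²) = 3.98 + 2×4.59×3.162 = 33.01 m.
Hydraulic radius R = A/P = 81.47/33.01 = 2.468 m.
From Manning's equation, S = [nQ / (1 A R^(2/3))]² = [0.015 × 193 / (1 × 81.47 × 2.468^(2/3))]² = 0.000379.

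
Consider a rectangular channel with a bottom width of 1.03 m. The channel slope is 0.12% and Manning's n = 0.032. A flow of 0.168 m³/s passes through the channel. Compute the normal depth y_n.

y_n = 0.405 m

Manning's equation rearranged: A R^(2/3) = nQ / (1·√S) = 0.032 × 0.168 / (√0.0012) = 0.1552.
At y = 0.507 m: A R^(2/3) = 0.2103 — over.
At y = 0.335 m: A R^(2/3) = 0.1192 — short.
At y = 0.405 m: A R^(2/3) = 0.1551 — ≈ 0.1552.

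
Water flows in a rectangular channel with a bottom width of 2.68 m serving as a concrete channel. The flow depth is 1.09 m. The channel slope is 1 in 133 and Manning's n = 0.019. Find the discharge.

Q = 9.5 m³/s

Flow area A = b·y = 2.68 × 1.09 = 2.921 m². Wetted perimeter P = b + 2y = 2.68 + 2×1.09 = 4.86 m.
Hydraulic radius R = A/P = 2.921/4.86 = 0.6011 m.
Manning's equation: Q = (1/n) A R^(2/3) S^(1/2) = (1/0.019) × 2.921 × 0.6011^(2/3) × 0.007519^(1/2) = 9.5 m³/s.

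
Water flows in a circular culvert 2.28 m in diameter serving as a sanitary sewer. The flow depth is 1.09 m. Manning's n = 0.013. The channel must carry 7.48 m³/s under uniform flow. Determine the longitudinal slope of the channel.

For a circular section of diameter D = 2.28 m at depth y = 1.09 m, the central angle is θ = 2 arccos(1 − 2y/D) = 3.054 rad. Then A = (D²/8)(θ − sin θ) = 1.927 m² and P = Dθ/2 = 3.481 m.
Hydraulic radius R = A/P = 1.927/3.481 = 0.5536 m.
From Manning's equation, S = [nQ / (1 A R^(2/3))]² = [0.013 × 7.48 / (1 × 1.927 × 0.5536^(2/3))]² = 0.0056.

S = 0.0056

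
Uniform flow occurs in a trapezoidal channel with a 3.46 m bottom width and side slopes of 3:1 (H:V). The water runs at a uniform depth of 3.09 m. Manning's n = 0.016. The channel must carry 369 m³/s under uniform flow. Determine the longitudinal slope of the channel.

S = 0.011

With bottom width b = 3.46 m and side slope z = 3: A = (b + zy)y = (3.46 + 3×3.09)×3.09 = 39.34 m²; P = b + 2y√(1+z²) = 3.46 + 2×3.09×3.162 = 23 m.
Hydraulic radius R = A/P = 39.34/23 = 1.71 m.
From Manning's equation, S = [nQ / (1 A R^(2/3))]² = [0.016 × 369 / (1 × 39.34 × 1.71^(2/3))]² = 0.011.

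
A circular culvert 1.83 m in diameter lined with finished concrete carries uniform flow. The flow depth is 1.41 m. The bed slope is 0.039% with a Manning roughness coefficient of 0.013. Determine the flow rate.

For a circular section of diameter D = 1.83 m at depth y = 1.41 m, the central angle is θ = 2 arccos(1 − 2y/D) = 4.285 rad. Then A = (D²/8)(θ − sin θ) = 2.175 m² and P = Dθ/2 = 3.921 m.
Hydraulic radius R = A/P = 2.175/3.921 = 0.5547 m.
Manning's equation: Q = (1/n) A R^(2/3) S^(1/2) = (1/0.013) × 2.175 × 0.5547^(2/3) × 0.00039^(1/2) = 2.23 m³/s.

Q = 2.23 m³/s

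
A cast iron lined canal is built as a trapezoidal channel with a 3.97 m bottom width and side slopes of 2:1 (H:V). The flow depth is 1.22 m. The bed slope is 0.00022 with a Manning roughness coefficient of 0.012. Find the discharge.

With bottom width b = 3.97 m and side slope z = 2: A = (b + zy)y = (3.97 + 2×1.22)×1.22 = 7.82 m²; P = b + 2y√(1+z²) = 3.97 + 2×1.22×2.236 = 9.426 m.
Hydraulic radius R = A/P = 7.82/9.426 = 0.8296 m.
Manning's equation: Q = (1/n) A R^(2/3) S^(1/2) = (1/0.012) × 7.82 × 0.8296^(2/3) × 0.00022^(1/2) = 8.53 m³/s.

Q = 8.53 m³/s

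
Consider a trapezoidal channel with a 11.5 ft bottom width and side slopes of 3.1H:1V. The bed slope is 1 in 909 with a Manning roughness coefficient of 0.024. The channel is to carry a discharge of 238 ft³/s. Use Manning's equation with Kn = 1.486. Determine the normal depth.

Manning's equation rearranged: A R^(2/3) = nQ / (1.486·√S) = 0.024 × 238 / (1.486 × √0.0011) = 115.9.
Try y = 2.77 ft: A R^(2/3) = 84.85 — short.
Try y = 3.88 ft: A R^(2/3) = 167.4 — over.
Try y = 3.24 ft: A R^(2/3) = 115.9 — matches.

y_n = 3.24 ft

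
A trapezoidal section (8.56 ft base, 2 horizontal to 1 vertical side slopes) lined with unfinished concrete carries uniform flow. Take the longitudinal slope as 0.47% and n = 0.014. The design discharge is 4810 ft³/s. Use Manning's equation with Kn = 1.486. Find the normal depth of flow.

y_n = 8.83 ft

Manning's equation rearranged: A R^(2/3) = nQ / (1.486·√S) = 0.014 × 4810 / (1.486 × √0.0047) = 661.
At y = 9.97 ft: A R^(2/3) = 868.8 — over.
At y = 7.66 ft: A R^(2/3) = 481.6 — short.
At y = 8.83 ft: A R^(2/3) = 660.5 — ≈ 661.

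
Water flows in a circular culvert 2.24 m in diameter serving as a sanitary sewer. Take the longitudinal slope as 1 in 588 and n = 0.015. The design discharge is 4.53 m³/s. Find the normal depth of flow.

Manning's equation rearranged: A R^(2/3) = nQ / (1·√S) = 0.015 × 4.53 / (√0.001701) = 1.648.
At y = 1.09 m: A R^(2/3) = 1.278 — low.
At y = 1.42 m: A R^(2/3) = 1.953 — high.
At y = 1.27 m: A R^(2/3) = 1.647 — ≈ 1.648.

y_n = 1.27 m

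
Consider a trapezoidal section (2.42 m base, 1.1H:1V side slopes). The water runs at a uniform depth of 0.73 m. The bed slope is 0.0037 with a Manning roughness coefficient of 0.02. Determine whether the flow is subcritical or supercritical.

subcritical

With bottom width b = 2.42 m and side slope z = 1.1: A = (b + zy)y = (2.42 + 1.1×0.73)×0.73 = 2.353 m²; P = b + 2y√(1+z²) = 2.42 + 2×0.73×1.487 = 4.59 m.
Hydraulic radius R = A/P = 2.353/4.59 = 0.5125 m.
V = (1/n) R^(2/3) √S = (1/0.02) × 0.5125^(2/3) × √0.0037 = 1.948 m/s. Hydraulic depth D_h = A/T = 2.353/4.026 = 0.5844 m.
Froude number Fr = V/√(g·D_h) = 1.948/√(9.81×0.5844) = 0.814, which is less than 1, so the flow is subcritical.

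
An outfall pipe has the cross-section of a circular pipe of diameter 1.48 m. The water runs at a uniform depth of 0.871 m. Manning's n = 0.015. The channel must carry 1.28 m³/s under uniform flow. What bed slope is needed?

S = 0.0011

For a circular section of diameter D = 1.48 m at depth y = 0.871 m, the central angle is θ = 2 arccos(1 − 2y/D) = 3.498 rad. Then A = (D²/8)(θ − sin θ) = 1.053 m² and P = Dθ/2 = 2.588 m.
Hydraulic radius R = A/P = 1.053/2.588 = 0.4069 m.
From Manning's equation, S = [nQ / (1 A R^(2/3))]² = [0.015 × 1.28 / (1 × 1.053 × 0.4069^(2/3))]² = 0.0011.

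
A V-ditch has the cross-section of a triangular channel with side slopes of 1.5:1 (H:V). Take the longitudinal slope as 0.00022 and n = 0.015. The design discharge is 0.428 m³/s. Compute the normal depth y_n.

y_n = 0.781 m

Manning's equation rearranged: A R^(2/3) = nQ / (1·√S) = 0.015 × 0.428 / (√0.00022) = 0.4328.
At y = 0.703 m: A R^(2/3) = 0.3266 — low.
At y = 0.846 m: A R^(2/3) = 0.5352 — high.
At y = 0.781 m: A R^(2/3) = 0.4324 — close enough.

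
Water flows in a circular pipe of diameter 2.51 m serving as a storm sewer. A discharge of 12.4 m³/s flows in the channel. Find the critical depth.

At critical depth, Q² T / (g A³) = 1, i.e. A³/T = Q²/g = 12.4²/9.81 = 15.67.
Try y = 2.05 m: A³/T = 41.7 — over.
Try y = 1.61 m: A³/T = 15.66 — ≈ 15.67.

y_c = 1.61 m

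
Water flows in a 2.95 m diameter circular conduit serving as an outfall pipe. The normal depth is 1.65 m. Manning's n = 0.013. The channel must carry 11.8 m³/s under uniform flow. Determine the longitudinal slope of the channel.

S = 0.00209

For a circular section of diameter D = 2.95 m at depth y = 1.65 m, the central angle is θ = 2 arccos(1 − 2y/D) = 3.379 rad. Then A = (D²/8)(θ − sin θ) = 3.933 m² and P = Dθ/2 = 4.985 m.
Hydraulic radius R = A/P = 3.933/4.985 = 0.7889 m.
From Manning's equation, S = [nQ / (1 A R^(2/3))]² = [0.013 × 11.8 / (1 × 3.933 × 0.7889^(2/3))]² = 0.00209.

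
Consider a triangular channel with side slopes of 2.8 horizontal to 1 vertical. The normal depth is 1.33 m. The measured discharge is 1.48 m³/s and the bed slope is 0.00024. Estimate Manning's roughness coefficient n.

For a triangular section with side slope z = 2.8: A = zy² = 2.8×1.33² = 4.953 m²; P = 2y√(1+z²) = 2×1.33×2.973 = 7.909 m.
Hydraulic radius R = A/P = 4.953/7.909 = 0.6263 m.
Rearranging Manning's equation: n = (1/Q) A R^(2/3) S^(1/2) = (1/1.48) × 4.953 × 0.6263^(2/3) × √0.00024 = 0.0379.

n = 0.0379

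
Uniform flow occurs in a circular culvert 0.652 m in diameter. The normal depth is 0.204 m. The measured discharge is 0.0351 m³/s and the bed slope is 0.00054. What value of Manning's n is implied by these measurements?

n = 0.014

For a circular section of diameter D = 0.652 m at depth y = 0.204 m, the central angle is θ = 2 arccos(1 − 2y/D) = 2.374 rad. Then A = (D²/8)(θ − sin θ) = 0.08929 m² and P = Dθ/2 = 0.7741 m.
Hydraulic radius R = A/P = 0.08929/0.7741 = 0.1154 m.
Rearranging Manning's equation: n = (1/Q) A R^(2/3) S^(1/2) = (1/0.0351) × 0.08929 × 0.1154^(2/3) × √0.00054 = 0.014.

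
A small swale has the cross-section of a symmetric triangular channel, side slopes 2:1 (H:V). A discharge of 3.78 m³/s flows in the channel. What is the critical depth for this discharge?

At critical depth, Q² T / (g A³) = 1, i.e. A³/T = Q²/g = 3.78²/9.81 = 1.457.
Trying y = 0.769 m: A³/T = 0.5379 — too small.
Trying y = 0.939 m: A³/T = 1.46 — close enough.

y_c = 0.939 m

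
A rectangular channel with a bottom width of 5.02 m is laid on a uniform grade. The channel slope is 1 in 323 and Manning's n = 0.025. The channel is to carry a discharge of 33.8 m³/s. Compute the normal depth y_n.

y_n = 2.58 m

Manning's equation rearranged: A R^(2/3) = nQ / (1·√S) = 0.025 × 33.8 / (√0.003096) = 15.19.
Trying y = 1.9 m: A R^(2/3) = 10.05 — too small.
Trying y = 2.8 m: A R^(2/3) = 16.94 — too large.
Trying y = 2.58 m: A R^(2/3) = 15.21 — close enough.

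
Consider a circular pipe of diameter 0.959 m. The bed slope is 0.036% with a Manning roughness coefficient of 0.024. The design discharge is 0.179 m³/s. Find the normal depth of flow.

Manning's equation rearranged: A R^(2/3) = nQ / (1·√S) = 0.024 × 0.179 / (√0.00036) = 0.2264.
At y = 0.514 m: A R^(2/3) = 0.1565 — low.
At y = 0.656 m: A R^(2/3) = 0.2264 — matches.

y_n = 0.656 m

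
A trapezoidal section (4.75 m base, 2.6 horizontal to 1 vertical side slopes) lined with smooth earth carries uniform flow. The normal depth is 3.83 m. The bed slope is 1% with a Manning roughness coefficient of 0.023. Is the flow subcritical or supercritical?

With bottom width b = 4.75 m and side slope z = 2.6: A = (b + zy)y = (4.75 + 2.6×3.83)×3.83 = 56.33 m²; P = b + 2y√(1+z²) = 4.75 + 2×3.83×2.786 = 26.09 m.
Hydraulic radius R = A/P = 56.33/26.09 = 2.159 m.
V = (1/n) R^(2/3) √S = (1/0.023) × 2.159^(2/3) × √0.01 = 7.263 m/s. Hydraulic depth D_h = A/T = 56.33/24.67 = 2.284 m.
Froude number Fr = V/√(g·D_h) = 7.263/√(9.81×2.284) = 1.53, which is greater than 1, so the flow is supercritical.

supercritical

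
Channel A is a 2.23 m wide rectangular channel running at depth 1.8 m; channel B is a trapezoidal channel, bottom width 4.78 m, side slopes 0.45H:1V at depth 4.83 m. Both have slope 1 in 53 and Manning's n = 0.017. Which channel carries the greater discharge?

Channel A: Flow area A = b·y = 2.23 × 1.8 = 4.014 m². Wetted perimeter P = b + 2y = 2.23 + 2×1.8 = 5.83 m. Hydraulic radius R = A/P = 4.014/5.83 = 0.6885 m. Q_A = (1/0.017)·4.014·0.6885^(2/3)·√0.01887 = 25.29 m³/s.
Channel B: With bottom width b = 4.78 m and side slope z = 0.45: A = (b + zy)y = (4.78 + 0.45×4.83)×4.83 = 33.59 m²; P = b + 2y√(1+z²) = 4.78 + 2×4.83×1.097 = 15.37 m. Hydraulic radius R = A/P = 33.59/15.37 = 2.185 m. Q_B = (1/0.017)·33.59·2.185^(2/3)·√0.01887 = 456.9 m³/s.
Q_A = 25.29 m³/s vs Q_B = 456.9 m³/s, so channel B carries more.

channel B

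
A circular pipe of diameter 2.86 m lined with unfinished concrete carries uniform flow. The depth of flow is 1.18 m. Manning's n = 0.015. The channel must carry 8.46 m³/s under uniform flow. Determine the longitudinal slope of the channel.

For a circular section of diameter D = 2.86 m at depth y = 1.18 m, the central angle is θ = 2 arccos(1 − 2y/D) = 2.79 rad. Then A = (D²/8)(θ − sin θ) = 2.501 m² and P = Dθ/2 = 3.99 m.
Hydraulic radius R = A/P = 2.501/3.99 = 0.6268 m.
From Manning's equation, S = [nQ / (1 A R^(2/3))]² = [0.015 × 8.46 / (1 × 2.501 × 0.6268^(2/3))]² = 0.0048.

S = 0.0048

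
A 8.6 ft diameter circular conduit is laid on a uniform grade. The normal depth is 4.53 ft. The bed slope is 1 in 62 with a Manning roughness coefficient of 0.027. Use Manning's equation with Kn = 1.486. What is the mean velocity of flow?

For a circular section of diameter D = 8.6 ft at depth y = 4.53 ft, the central angle is θ = 2 arccos(1 − 2y/D) = 3.249 rad. Then A = (D²/8)(θ − sin θ) = 31.02 ft² and P = Dθ/2 = 13.97 ft.
Hydraulic radius R = A/P = 31.02/13.97 = 2.221 ft.
From Manning's equation, V = (1.486/n) R^(2/3) S^(1/2) = (1.486/0.027) × 2.221^(2/3) × 0.01613^(1/2) = 11.9 ft/s.

V = 11.9 ft/s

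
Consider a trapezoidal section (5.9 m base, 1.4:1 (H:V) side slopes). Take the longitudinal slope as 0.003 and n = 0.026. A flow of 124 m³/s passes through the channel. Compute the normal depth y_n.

y_n = 3.41 m

Manning's equation rearranged: A R^(2/3) = nQ / (1·√S) = 0.026 × 124 / (√0.003) = 58.86.
Trying y = 2.99 m: A R^(2/3) = 45.66 — short.
Trying y = 4.34 m: A R^(2/3) = 95.61 — over.
Trying y = 3.41 m: A R^(2/3) = 59.01 — close enough.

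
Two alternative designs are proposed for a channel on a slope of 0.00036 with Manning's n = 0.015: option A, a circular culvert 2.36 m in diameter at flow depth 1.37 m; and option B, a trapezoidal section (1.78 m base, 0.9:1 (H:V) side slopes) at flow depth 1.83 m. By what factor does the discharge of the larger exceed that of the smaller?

3.05

Channel A: For a circular section of diameter D = 2.36 m at depth y = 1.37 m, the central angle is θ = 2 arccos(1 − 2y/D) = 3.465 rad. Then A = (D²/8)(θ − sin θ) = 2.634 m² and P = Dθ/2 = 4.089 m. Hydraulic radius R = A/P = 2.634/4.089 = 0.6441 m. Q_A = (1/0.015)·2.634·0.6441^(2/3)·√0.00036 = 2.485 m³/s.
Channel B: With bottom width b = 1.78 m and side slope z = 0.9: A = (b + zy)y = (1.78 + 0.9×1.83)×1.83 = 6.271 m²; P = b + 2y√(1+z²) = 1.78 + 2×1.83×1.345 = 6.704 m. Hydraulic radius R = A/P = 6.271/6.704 = 0.9355 m. Q_B = (1/0.015)·6.271·0.9355^(2/3)·√0.00036 = 7.588 m³/s.
The larger discharge is 7.588 m³/s and the smaller is 2.485 m³/s; the ratio is 3.05.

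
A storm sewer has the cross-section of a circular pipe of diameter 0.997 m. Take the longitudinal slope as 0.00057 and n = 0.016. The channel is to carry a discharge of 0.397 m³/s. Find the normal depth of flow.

y_n = 0.713 m

Manning's equation rearranged: A R^(2/3) = nQ / (1·√S) = 0.016 × 0.397 / (√0.00057) = 0.2661.
Trying y = 0.566 m: A R^(2/3) = 0.1905 — short.
Trying y = 0.839 m: A R^(2/3) = 0.3162 — over.
Trying y = 0.713 m: A R^(2/3) = 0.2661 — close enough.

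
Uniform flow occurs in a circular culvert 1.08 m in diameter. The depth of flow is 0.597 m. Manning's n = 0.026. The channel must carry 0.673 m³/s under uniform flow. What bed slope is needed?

S = 0.006

For a circular section of diameter D = 1.08 m at depth y = 0.597 m, the central angle is θ = 2 arccos(1 − 2y/D) = 3.353 rad. Then A = (D²/8)(θ − sin θ) = 0.5195 m² and P = Dθ/2 = 1.811 m.
Hydraulic radius R = A/P = 0.5195/1.811 = 0.2869 m.
From Manning's equation, S = [nQ / (1 A R^(2/3))]² = [0.026 × 0.673 / (1 × 0.5195 × 0.2869^(2/3))]² = 0.006.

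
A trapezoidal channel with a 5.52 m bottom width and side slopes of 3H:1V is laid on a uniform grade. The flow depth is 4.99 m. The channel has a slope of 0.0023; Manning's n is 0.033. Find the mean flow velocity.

V = 2.86 m/s

With bottom width b = 5.52 m and side slope z = 3: A = (b + zy)y = (5.52 + 3×4.99)×4.99 = 102.2 m²; P = b + 2y√(1+z²) = 5.52 + 2×4.99×3.162 = 37.08 m.
Hydraulic radius R = A/P = 102.2/37.08 = 2.757 m.
From Manning's equation, V = (1/n) R^(2/3) S^(1/2) = (1/0.033) × 2.757^(2/3) × 0.0023^(1/2) = 2.86 m/s.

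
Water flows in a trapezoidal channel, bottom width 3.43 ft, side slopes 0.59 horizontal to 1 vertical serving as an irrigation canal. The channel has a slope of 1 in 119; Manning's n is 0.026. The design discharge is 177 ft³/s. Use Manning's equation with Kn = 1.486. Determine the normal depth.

Manning's equation rearranged: A R^(2/3) = nQ / (1.486·√S) = 0.026 × 177 / (1.486 × √0.008403) = 33.78.
Try y = 2.72 ft: A R^(2/3) = 17.18 — low.
Try y = 4.89 ft: A R^(2/3) = 50.46 — high.
Try y = 3.95 ft: A R^(2/3) = 33.74 — ≈ 33.78.

y_n = 3.95 ft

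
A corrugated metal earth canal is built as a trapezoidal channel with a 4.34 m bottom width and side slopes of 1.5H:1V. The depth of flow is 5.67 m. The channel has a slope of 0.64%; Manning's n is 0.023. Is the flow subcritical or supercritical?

supercritical

With bottom width b = 4.34 m and side slope z = 1.5: A = (b + zy)y = (4.34 + 1.5×5.67)×5.67 = 72.83 m²; P = b + 2y√(1+z²) = 4.34 + 2×5.67×1.803 = 24.78 m.
Hydraulic radius R = A/P = 72.83/24.78 = 2.939 m.
V = (1/n) R^(2/3) √S = (1/0.023) × 2.939^(2/3) × √0.0064 = 7.136 m/s. Hydraulic depth D_h = A/T = 72.83/21.35 = 3.411 m.
Froude number Fr = V/√(g·D_h) = 7.136/√(9.81×3.411) = 1.23, which is greater than 1, so the flow is supercritical.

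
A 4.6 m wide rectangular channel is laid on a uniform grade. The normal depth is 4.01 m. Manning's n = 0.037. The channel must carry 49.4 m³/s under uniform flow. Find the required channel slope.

Flow area A = b·y = 4.6 × 4.01 = 18.45 m². Wetted perimeter P = b + 2y = 4.6 + 2×4.01 = 12.62 m.
Hydraulic radius R = A/P = 18.45/12.62 = 1.462 m.
From Manning's equation, S = [nQ / (1 A R^(2/3))]² = [0.037 × 49.4 / (1 × 18.45 × 1.462^(2/3))]² = 0.00592.

S = 0.00592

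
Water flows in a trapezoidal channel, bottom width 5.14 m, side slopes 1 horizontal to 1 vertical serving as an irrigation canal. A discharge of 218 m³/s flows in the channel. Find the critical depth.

y_c = 4.29 m

At critical depth, Q² T / (g A³) = 1, i.e. A³/T = Q²/g = 218²/9.81 = 4844.
Try y = 3.82 m: A³/T = 3137 — low.
Try y = 5.32 m: A³/T = 10920 — high.
Try y = 4.29 m: A³/T = 4826 — matches.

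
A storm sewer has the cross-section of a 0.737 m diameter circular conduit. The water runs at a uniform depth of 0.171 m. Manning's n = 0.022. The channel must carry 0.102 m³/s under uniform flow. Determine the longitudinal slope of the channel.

For a circular section of diameter D = 0.737 m at depth y = 0.171 m, the central angle is θ = 2 arccos(1 − 2y/D) = 2.01 rad. Then A = (D²/8)(θ − sin θ) = 0.07505 m² and P = Dθ/2 = 0.7408 m.
Hydraulic radius R = A/P = 0.07505/0.7408 = 0.1013 m.
From Manning's equation, S = [nQ / (1 A R^(2/3))]² = [0.022 × 0.102 / (1 × 0.07505 × 0.1013^(2/3))]² = 0.0189.

S = 0.0189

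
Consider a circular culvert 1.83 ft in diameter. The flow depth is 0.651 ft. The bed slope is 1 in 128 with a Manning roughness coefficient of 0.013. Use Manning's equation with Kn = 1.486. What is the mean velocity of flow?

For a circular section of diameter D = 1.83 ft at depth y = 0.651 ft, the central angle is θ = 2 arccos(1 − 2y/D) = 2.556 rad. Then A = (D²/8)(θ − sin θ) = 0.8388 ft² and P = Dθ/2 = 2.339 ft.
Hydraulic radius R = A/P = 0.8388/2.339 = 0.3586 ft.
From Manning's equation, V = (1.486/n) R^(2/3) S^(1/2) = (1.486/0.013) × 0.3586^(2/3) × 0.007812^(1/2) = 5.1 ft/s.

V = 5.1 ft/s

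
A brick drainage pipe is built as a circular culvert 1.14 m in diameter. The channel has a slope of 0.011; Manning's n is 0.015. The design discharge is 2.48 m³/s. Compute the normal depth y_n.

Manning's equation rearranged: A R^(2/3) = nQ / (1·√S) = 0.015 × 2.48 / (√0.011) = 0.3547.
Trying y = 0.628 m: A R^(2/3) = 0.2596 — too small.
Trying y = 0.773 m: A R^(2/3) = 0.3547 — matches.

y_n = 0.773 m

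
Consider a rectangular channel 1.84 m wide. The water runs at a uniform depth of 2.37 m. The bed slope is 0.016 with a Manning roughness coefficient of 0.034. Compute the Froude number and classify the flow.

subcritical

Flow area A = b·y = 1.84 × 2.37 = 4.361 m². Wetted perimeter P = b + 2y = 1.84 + 2×2.37 = 6.58 m.
Hydraulic radius R = A/P = 4.361/6.58 = 0.6627 m.
V = (1/n) R^(2/3) √S = (1/0.034) × 0.6627^(2/3) × √0.016 = 2.828 m/s. Hydraulic depth D_h = A/T = 4.361/1.84 = 2.37 m.
Froude number Fr = V/√(g·D_h) = 2.828/√(9.81×2.37) = 0.586, which is less than 1, so the flow is subcritical.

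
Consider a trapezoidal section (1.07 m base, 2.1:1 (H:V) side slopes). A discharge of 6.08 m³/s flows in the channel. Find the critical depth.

At critical depth, Q² T / (g A³) = 1, i.e. A³/T = Q²/g = 6.08²/9.81 = 3.768.
At y = 0.774 m: A³/T = 2.101 — low.
At y = 0.893 m: A³/T = 3.774 — matches.

y_c = 0.893 m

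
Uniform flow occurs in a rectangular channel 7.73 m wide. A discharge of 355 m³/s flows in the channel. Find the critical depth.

For a rectangular channel, critical depth y_c = (q²/g)^(1/3) where q = Q/b = 355/7.73 = 45.92 m²/s.
So y_c = (45.92²/9.81)^(1/3) = 5.99 m.

y_c = 5.99 m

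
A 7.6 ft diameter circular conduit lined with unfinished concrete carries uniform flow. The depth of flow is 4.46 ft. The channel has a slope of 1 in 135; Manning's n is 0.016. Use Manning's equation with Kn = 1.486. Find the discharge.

Q = 361 ft³/s

For a circular section of diameter D = 7.6 ft at depth y = 4.46 ft, the central angle is θ = 2 arccos(1 − 2y/D) = 3.491 rad. Then A = (D²/8)(θ − sin θ) = 27.67 ft² and P = Dθ/2 = 13.26 ft.
Hydraulic radius R = A/P = 27.67/13.26 = 2.086 ft.
Manning's equation: Q = (1.486/n) A R^(2/3) S^(1/2) = (1.486/0.016) × 27.67 × 2.086^(2/3) × 0.007407^(1/2) = 361 ft³/s.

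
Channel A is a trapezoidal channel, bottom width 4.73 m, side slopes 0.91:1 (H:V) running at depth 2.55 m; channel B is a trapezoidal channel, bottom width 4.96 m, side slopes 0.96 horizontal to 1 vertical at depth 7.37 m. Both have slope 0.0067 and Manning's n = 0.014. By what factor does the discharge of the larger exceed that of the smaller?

Channel A: With bottom width b = 4.73 m and side slope z = 0.91: A = (b + zy)y = (4.73 + 0.91×2.55)×2.55 = 17.98 m²; P = b + 2y√(1+z²) = 4.73 + 2×2.55×1.352 = 11.63 m. Hydraulic radius R = A/P = 17.98/11.63 = 1.546 m. Q_A = (1/0.014)·17.98·1.546^(2/3)·√0.0067 = 140.6 m³/s.
Channel B: With bottom width b = 4.96 m and side slope z = 0.96: A = (b + zy)y = (4.96 + 0.96×7.37)×7.37 = 88.7 m²; P = b + 2y√(1+z²) = 4.96 + 2×7.37×1.386 = 25.39 m. Hydraulic radius R = A/P = 88.7/25.39 = 3.493 m. Q_B = (1/0.014)·88.7·3.493^(2/3)·√0.0067 = 1194 m³/s.
The larger discharge is 1194 m³/s and the smaller is 140.6 m³/s; the ratio is 8.49.

8.49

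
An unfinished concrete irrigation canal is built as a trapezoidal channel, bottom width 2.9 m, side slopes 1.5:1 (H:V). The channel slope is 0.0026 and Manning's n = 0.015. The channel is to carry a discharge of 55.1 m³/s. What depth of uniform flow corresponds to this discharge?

y_n = 2.22 m

Manning's equation rearranged: A R^(2/3) = nQ / (1·√S) = 0.015 × 55.1 / (√0.0026) = 16.21.
At y = 1.62 m: A R^(2/3) = 8.564 — too small.
At y = 2.22 m: A R^(2/3) = 16.21 — close enough.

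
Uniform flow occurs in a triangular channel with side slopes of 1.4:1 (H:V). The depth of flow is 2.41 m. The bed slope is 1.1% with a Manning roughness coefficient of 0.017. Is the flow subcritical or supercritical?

For a triangular section with side slope z = 1.4: A = zy² = 1.4×2.41² = 8.131 m²; P = 2y√(1+z²) = 2×2.41×1.72 = 8.293 m.
Hydraulic radius R = A/P = 8.131/8.293 = 0.9805 m.
V = (1/n) R^(2/3) √S = (1/0.017) × 0.9805^(2/3) × √0.011 = 6.089 m/s. Hydraulic depth D_h = A/T = 8.131/6.748 = 1.205 m.
Froude number Fr = V/√(g·D_h) = 6.089/√(9.81×1.205) = 1.77, which is greater than 1, so the flow is supercritical.

supercritical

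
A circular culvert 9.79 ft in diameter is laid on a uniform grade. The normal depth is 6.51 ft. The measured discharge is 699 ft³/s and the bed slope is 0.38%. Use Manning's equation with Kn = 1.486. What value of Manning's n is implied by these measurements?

For a circular section of diameter D = 9.79 ft at depth y = 6.51 ft, the central angle is θ = 2 arccos(1 − 2y/D) = 3.814 rad. Then A = (D²/8)(θ − sin θ) = 53.16 ft² and P = Dθ/2 = 18.67 ft.
Hydraulic radius R = A/P = 53.16/18.67 = 2.847 ft.
Rearranging Manning's equation: n = (1.486/Q) A R^(2/3) S^(1/2) = (1.486/699) × 53.16 × 2.847^(2/3) × √0.0038 = 0.014.

n = 0.014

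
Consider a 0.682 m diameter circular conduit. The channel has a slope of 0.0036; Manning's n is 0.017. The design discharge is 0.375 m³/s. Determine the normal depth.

y_n = 0.529 m

Manning's equation rearranged: A R^(2/3) = nQ / (1·√S) = 0.017 × 0.375 / (√0.0036) = 0.1063.
At y = 0.366 m: A R^(2/3) = 0.06321 — low.
At y = 0.529 m: A R^(2/3) = 0.1064 — matches.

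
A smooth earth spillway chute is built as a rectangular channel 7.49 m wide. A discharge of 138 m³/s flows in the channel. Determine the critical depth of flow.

For a rectangular channel, critical depth y_c = (q²/g)^(1/3) where q = Q/b = 138/7.49 = 18.42 m²/s.
So y_c = (18.42²/9.81)^(1/3) = 3.26 m.

y_c = 3.26 m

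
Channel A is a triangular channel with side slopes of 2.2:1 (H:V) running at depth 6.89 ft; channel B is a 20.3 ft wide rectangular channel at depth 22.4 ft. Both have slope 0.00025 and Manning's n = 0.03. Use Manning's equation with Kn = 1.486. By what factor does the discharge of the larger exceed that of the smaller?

Channel A: For a triangular section with side slope z = 2.2: A = zy² = 2.2×6.89² = 104.4 ft²; P = 2y√(1+z²) = 2×6.89×2.417 = 33.3 ft. Hydraulic radius R = A/P = 104.4/33.3 = 3.136 ft. Q_A = (1.486/0.03)·104.4·3.136^(2/3)·√0.00025 = 175.3 ft³/s.
Channel B: Flow area A = b·y = 20.3 × 22.4 = 454.7 ft². Wetted perimeter P = b + 2y = 20.3 + 2×22.4 = 65.1 ft. Hydraulic radius R = A/P = 454.7/65.1 = 6.985 ft. Q_B = (1.486/0.03)·454.7·6.985^(2/3)·√0.00025 = 1301 ft³/s.
The larger discharge is 1301 ft³/s and the smaller is 175.3 ft³/s; the ratio is 7.43.

7.43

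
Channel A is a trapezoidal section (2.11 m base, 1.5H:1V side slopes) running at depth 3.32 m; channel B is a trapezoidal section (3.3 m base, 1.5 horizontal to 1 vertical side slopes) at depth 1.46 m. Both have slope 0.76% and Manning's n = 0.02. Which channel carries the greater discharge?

Channel A: With bottom width b = 2.11 m and side slope z = 1.5: A = (b + zy)y = (2.11 + 1.5×3.32)×3.32 = 23.54 m²; P = b + 2y√(1+z²) = 2.11 + 2×3.32×1.803 = 14.08 m. Hydraulic radius R = A/P = 23.54/14.08 = 1.672 m. Q_A = (1/0.02)·23.54·1.672^(2/3)·√0.0076 = 144.5 m³/s.
Channel B: With bottom width b = 3.3 m and side slope z = 1.5: A = (b + zy)y = (3.3 + 1.5×1.46)×1.46 = 8.015 m²; P = b + 2y√(1+z²) = 3.3 + 2×1.46×1.803 = 8.564 m. Hydraulic radius R = A/P = 8.015/8.564 = 0.9359 m. Q_B = (1/0.02)·8.015·0.9359^(2/3)·√0.0076 = 33.43 m³/s.
Q_A = 144.5 m³/s vs Q_B = 33.43 m³/s, so channel A carries more.

channel A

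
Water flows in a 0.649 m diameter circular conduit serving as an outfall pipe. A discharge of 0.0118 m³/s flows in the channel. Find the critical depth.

At critical depth, Q² T / (g A³) = 1, i.e. A³/T = Q²/g = 0.0118²/9.81 = 0.00001419.
At y = 0.0725 m: A³/T = 0.00002031 — over.
At y = 0.0662 m: A³/T = 0.00001418 — ≈ 0.00001419.

y_c = 0.0662 m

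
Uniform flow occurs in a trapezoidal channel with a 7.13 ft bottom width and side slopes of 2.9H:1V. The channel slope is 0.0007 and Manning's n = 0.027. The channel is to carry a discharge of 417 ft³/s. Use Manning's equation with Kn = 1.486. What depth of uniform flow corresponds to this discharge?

Manning's equation rearranged: A R^(2/3) = nQ / (1.486·√S) = 0.027 × 417 / (1.486 × √0.0007) = 286.4.
At y = 4.81 ft: A R^(2/3) = 199.8 — short.
At y = 5.64 ft: A R^(2/3) = 286.1 — ≈ 286.4.

y_n = 5.64 ft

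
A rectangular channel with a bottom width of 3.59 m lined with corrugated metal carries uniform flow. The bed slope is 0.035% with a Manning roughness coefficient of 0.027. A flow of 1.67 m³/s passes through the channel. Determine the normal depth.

Manning's equation rearranged: A R^(2/3) = nQ / (1·√S) = 0.027 × 1.67 / (√0.00035) = 2.41.
Try y = 1.06 m: A R^(2/3) = 2.903 — over.
Try y = 0.667 m: A R^(2/3) = 1.481 — short.
Try y = 0.931 m: A R^(2/3) = 2.412 — close enough.

y_n = 0.931 m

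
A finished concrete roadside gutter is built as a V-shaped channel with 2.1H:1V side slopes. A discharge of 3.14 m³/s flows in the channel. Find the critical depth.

At critical depth, Q² T / (g A³) = 1, i.e. A³/T = Q²/g = 3.14²/9.81 = 1.005.
At y = 1.02 m: A³/T = 2.434 — over.
At y = 0.665 m: A³/T = 0.2868 — short.
At y = 0.855 m: A³/T = 1.007 — ≈ 1.005.

y_c = 0.855 m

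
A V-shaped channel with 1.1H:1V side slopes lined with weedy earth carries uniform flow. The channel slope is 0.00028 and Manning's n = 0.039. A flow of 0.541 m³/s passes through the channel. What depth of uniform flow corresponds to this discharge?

y_n = 1.35 m

Manning's equation rearranged: A R^(2/3) = nQ / (1·√S) = 0.039 × 0.541 / (√0.00028) = 1.261.
At y = 1.15 m: A R^(2/3) = 0.8229 — low.
At y = 1.54 m: A R^(2/3) = 1.793 — high.
At y = 1.35 m: A R^(2/3) = 1.262 — ≈ 1.261.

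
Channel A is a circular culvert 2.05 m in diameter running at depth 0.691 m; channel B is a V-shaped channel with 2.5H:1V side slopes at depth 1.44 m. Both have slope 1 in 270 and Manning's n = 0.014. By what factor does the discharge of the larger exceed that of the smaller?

7.66

Channel A: For a circular section of diameter D = 2.05 m at depth y = 0.691 m, the central angle is θ = 2 arccos(1 − 2y/D) = 2.478 rad. Then A = (D²/8)(θ − sin θ) = 0.9779 m² and P = Dθ/2 = 2.54 m. Hydraulic radius R = A/P = 0.9779/2.54 = 0.3851 m. Q_A = (1/0.014)·0.9779·0.3851^(2/3)·√0.003704 = 2.25 m³/s.
Channel B: For a triangular section with side slope z = 2.5: A = zy² = 2.5×1.44² = 5.184 m²; P = 2y√(1+z²) = 2×1.44×2.693 = 7.755 m. Hydraulic radius R = A/P = 5.184/7.755 = 0.6685 m. Q_B = (1/0.014)·5.184·0.6685^(2/3)·√0.003704 = 17.23 m³/s.
The larger discharge is 17.23 m³/s and the smaller is 2.25 m³/s; the ratio is 7.66.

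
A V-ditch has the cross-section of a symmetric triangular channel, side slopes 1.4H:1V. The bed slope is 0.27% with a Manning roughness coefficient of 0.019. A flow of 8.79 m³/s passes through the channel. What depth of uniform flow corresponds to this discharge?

Manning's equation rearranged: A R^(2/3) = nQ / (1·√S) = 0.019 × 8.79 / (√0.0027) = 3.214.
Trying y = 1.95 m: A R^(2/3) = 4.562 — too large.
Trying y = 1.43 m: A R^(2/3) = 1.995 — too small.
Trying y = 1.71 m: A R^(2/3) = 3.214 — matches.

y_n = 1.71 m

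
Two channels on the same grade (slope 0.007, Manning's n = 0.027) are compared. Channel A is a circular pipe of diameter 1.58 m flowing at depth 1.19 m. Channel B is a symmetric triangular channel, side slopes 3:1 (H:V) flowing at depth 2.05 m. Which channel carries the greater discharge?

channel B

Channel A: For a circular section of diameter D = 1.58 m at depth y = 1.19 m, the central angle is θ = 2 arccos(1 − 2y/D) = 4.203 rad. Then A = (D²/8)(θ − sin θ) = 1.584 m² and P = Dθ/2 = 3.321 m. Hydraulic radius R = A/P = 1.584/3.321 = 0.4771 m. Q_A = (1/0.027)·1.584·0.4771^(2/3)·√0.007 = 2.997 m³/s.
Channel B: For a triangular section with side slope z = 3: A = zy² = 3×2.05² = 12.61 m²; P = 2y√(1+z²) = 2×2.05×3.162 = 12.97 m. Hydraulic radius R = A/P = 12.61/12.97 = 0.9724 m. Q_B = (1/0.027)·12.61·0.9724^(2/3)·√0.007 = 38.35 m³/s.
Q_A = 2.997 m³/s vs Q_B = 38.35 m³/s, so channel B carries more.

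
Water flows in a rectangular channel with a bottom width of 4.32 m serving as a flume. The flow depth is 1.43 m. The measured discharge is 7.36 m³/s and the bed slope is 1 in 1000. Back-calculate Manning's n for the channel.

Flow area A = b·y = 4.32 × 1.43 = 6.178 m². Wetted perimeter P = b + 2y = 4.32 + 2×1.43 = 7.18 m.
Hydraulic radius R = A/P = 6.178/7.18 = 0.8604 m.
Rearranging Manning's equation: n = (1/Q) A R^(2/3) S^(1/2) = (1/7.36) × 6.178 × 0.8604^(2/3) × √0.001 = 0.024.

n = 0.024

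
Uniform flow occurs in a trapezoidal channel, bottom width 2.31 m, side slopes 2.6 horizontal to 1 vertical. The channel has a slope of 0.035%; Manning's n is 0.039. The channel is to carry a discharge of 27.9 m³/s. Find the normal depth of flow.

Manning's equation rearranged: A R^(2/3) = nQ / (1·√S) = 0.039 × 27.9 / (√0.00035) = 58.16.
Trying y = 2.94 m: A R^(2/3) = 39.46 — too small.
Trying y = 4.01 m: A R^(2/3) = 83 — too large.
Trying y = 3.46 m: A R^(2/3) = 58.15 — close enough.

y_n = 3.46 m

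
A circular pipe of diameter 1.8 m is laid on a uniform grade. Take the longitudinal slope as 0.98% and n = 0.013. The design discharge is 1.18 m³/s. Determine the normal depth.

Manning's equation rearranged: A R^(2/3) = nQ / (1·√S) = 0.013 × 1.18 / (√0.0098) = 0.155.
Try y = 0.327 m: A R^(2/3) = 0.1076 — low.
Try y = 0.444 m: A R^(2/3) = 0.1993 — high.
Try y = 0.391 m: A R^(2/3) = 0.1546 — close enough.

y_n = 0.391 m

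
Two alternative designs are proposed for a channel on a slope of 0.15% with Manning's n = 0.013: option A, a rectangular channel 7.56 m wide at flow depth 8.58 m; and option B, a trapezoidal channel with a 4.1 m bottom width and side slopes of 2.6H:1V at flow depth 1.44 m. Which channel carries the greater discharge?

Channel A: Flow area A = b·y = 7.56 × 8.58 = 64.86 m². Wetted perimeter P = b + 2y = 7.56 + 2×8.58 = 24.72 m. Hydraulic radius R = A/P = 64.86/24.72 = 2.624 m. Q_A = (1/0.013)·64.86·2.624^(2/3)·√0.0015 = 367.6 m³/s.
Channel B: With bottom width b = 4.1 m and side slope z = 2.6: A = (b + zy)y = (4.1 + 2.6×1.44)×1.44 = 11.3 m²; P = b + 2y√(1+z²) = 4.1 + 2×1.44×2.786 = 12.12 m. Hydraulic radius R = A/P = 11.3/12.12 = 0.9317 m. Q_B = (1/0.013)·11.3·0.9317^(2/3)·√0.0015 = 32.1 m³/s.
Q_A = 367.6 m³/s vs Q_B = 32.1 m³/s, so channel A carries more.

channel A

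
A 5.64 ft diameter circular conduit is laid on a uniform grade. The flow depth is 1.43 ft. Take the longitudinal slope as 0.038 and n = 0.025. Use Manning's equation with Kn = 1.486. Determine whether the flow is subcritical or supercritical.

supercritical

For a circular section of diameter D = 5.64 ft at depth y = 1.43 ft, the central angle is θ = 2 arccos(1 − 2y/D) = 2.111 rad. Then A = (D²/8)(θ − sin θ) = 4.982 ft² and P = Dθ/2 = 5.952 ft.
Hydraulic radius R = A/P = 4.982/5.952 = 0.837 ft.
V = (1.486/n) R^(2/3) √S = (1.486/0.025) × 0.837^(2/3) × √0.038 = 10.29 ft/s. Hydraulic depth D_h = A/T = 4.982/4.907 = 1.015 ft.
Froude number Fr = V/√(g·D_h) = 10.29/√(32.2×1.015) = 1.8, which is greater than 1, so the flow is supercritical.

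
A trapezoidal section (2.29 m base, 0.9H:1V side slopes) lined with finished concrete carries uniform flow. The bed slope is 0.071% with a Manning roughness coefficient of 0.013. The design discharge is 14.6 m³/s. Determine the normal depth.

y_n = 1.82 m

Manning's equation rearranged: A R^(2/3) = nQ / (1·√S) = 0.013 × 14.6 / (√0.00071) = 7.123.
Try y = 1.42 m: A R^(2/3) = 4.472 — short.
Try y = 2.09 m: A R^(2/3) = 9.298 — over.
Try y = 1.82 m: A R^(2/3) = 7.124 — close enough.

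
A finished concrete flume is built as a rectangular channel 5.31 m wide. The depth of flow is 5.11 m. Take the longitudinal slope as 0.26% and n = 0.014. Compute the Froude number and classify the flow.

subcritical

Flow area A = b·y = 5.31 × 5.11 = 27.13 m². Wetted perimeter P = b + 2y = 5.31 + 2×5.11 = 15.53 m.
Hydraulic radius R = A/P = 27.13/15.53 = 1.747 m.
V = (1/n) R^(2/3) √S = (1/0.014) × 1.747^(2/3) × √0.0026 = 5.283 m/s. Hydraulic depth D_h = A/T = 27.13/5.31 = 5.11 m.
Froude number Fr = V/√(g·D_h) = 5.283/√(9.81×5.11) = 0.746, which is less than 1, so the flow is subcritical.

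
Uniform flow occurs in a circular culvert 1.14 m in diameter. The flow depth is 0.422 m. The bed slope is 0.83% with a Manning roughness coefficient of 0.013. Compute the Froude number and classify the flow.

For a circular section of diameter D = 1.14 m at depth y = 0.422 m, the central angle is θ = 2 arccos(1 − 2y/D) = 2.616 rad. Then A = (D²/8)(θ − sin θ) = 0.3435 m² and P = Dθ/2 = 1.491 m.
Hydraulic radius R = A/P = 0.3435/1.491 = 0.2304 m.
V = (1/n) R^(2/3) √S = (1/0.013) × 0.2304^(2/3) × √0.0083 = 2.634 m/s. Hydraulic depth D_h = A/T = 0.3435/1.101 = 0.3121 m.
Froude number Fr = V/√(g·D_h) = 2.634/√(9.81×0.3121) = 1.51, which is greater than 1, so the flow is supercritical.

supercritical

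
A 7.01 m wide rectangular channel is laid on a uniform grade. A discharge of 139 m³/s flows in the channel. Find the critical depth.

y_c = 3.42 m

For a rectangular channel, critical depth y_c = (q²/g)^(1/3) where q = Q/b = 139/7.01 = 19.83 m²/s.
So y_c = (19.83²/9.81)^(1/3) = 3.42 m.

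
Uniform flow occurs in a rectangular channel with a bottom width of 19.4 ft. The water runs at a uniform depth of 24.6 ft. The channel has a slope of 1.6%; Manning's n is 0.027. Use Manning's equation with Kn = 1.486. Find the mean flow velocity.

V = 25.4 ft/s

Flow area A = b·y = 19.4 × 24.6 = 477.2 ft². Wetted perimeter P = b + 2y = 19.4 + 2×24.6 = 68.6 ft.
Hydraulic radius R = A/P = 477.2/68.6 = 6.957 ft.
From Manning's equation, V = (1.486/n) R^(2/3) S^(1/2) = (1.486/0.027) × 6.957^(2/3) × 0.016^(1/2) = 25.4 ft/s.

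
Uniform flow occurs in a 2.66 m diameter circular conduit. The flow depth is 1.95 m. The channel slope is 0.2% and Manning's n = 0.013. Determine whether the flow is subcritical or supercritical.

subcritical

For a circular section of diameter D = 2.66 m at depth y = 1.95 m, the central angle is θ = 2 arccos(1 − 2y/D) = 4.111 rad. Then A = (D²/8)(θ − sin θ) = 4.366 m² and P = Dθ/2 = 5.468 m.
Hydraulic radius R = A/P = 4.366/5.468 = 0.7984 m.
V = (1/n) R^(2/3) √S = (1/0.013) × 0.7984^(2/3) × √0.002 = 2.961 m/s. Hydraulic depth D_h = A/T = 4.366/2.353 = 1.855 m.
Froude number Fr = V/√(g·D_h) = 2.961/√(9.81×1.855) = 0.694, which is less than 1, so the flow is subcritical.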